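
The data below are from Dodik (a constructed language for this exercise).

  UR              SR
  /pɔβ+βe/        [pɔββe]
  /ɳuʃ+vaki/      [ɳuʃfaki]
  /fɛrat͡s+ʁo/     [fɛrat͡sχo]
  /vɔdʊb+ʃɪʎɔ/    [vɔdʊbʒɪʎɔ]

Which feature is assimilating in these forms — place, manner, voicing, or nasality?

Underlying /v/ is realised as [f] next to /ʃ/; /ʃ/ itself does not change.
The change voiced → voiceless matches the voicing of the preceding /ʃ/, identifying this as voicing assimilation.
The same holds elsewhere in the data: /ʁ/ → [χ] after /t͡s/ (voiced → voiceless, matching voiceless); /ʃ/ → [ʒ] after /b/ (voiceless → voiced, matching voiced) — only voicing changes, and always toward the preceding segment.
No alternation appears in [pɔββe]: there the adjacent consonants already agree in voicing (/β/ and /β/ are both voiced), so this form is consistent with the same rule.

voicing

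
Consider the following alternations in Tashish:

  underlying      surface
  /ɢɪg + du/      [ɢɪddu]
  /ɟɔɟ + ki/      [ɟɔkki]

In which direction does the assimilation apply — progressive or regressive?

Underlying /g/ is realised as [d] next to /d/; /d/ itself does not change.
The output [d] is identical to the trigger /d/ — every feature (place, manner, voicing) has been copied — so this is total assimilation.
The remaining alternation confirms this: /ɟ/ → [k] before /k/ — in each case the output is a copy of the following consonant.
The trigger is the following segment, so the direction is regressive (anticipatory).

regressive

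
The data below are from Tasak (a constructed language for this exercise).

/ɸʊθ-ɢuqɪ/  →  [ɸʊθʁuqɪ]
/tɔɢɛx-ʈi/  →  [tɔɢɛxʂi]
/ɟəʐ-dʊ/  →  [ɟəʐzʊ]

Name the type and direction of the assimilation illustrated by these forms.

Underlying /ɢ/ is realised as [ʁ] next to /θ/; /θ/ itself does not change.
The change stop → fricative matches the manner of the preceding /θ/, identifying this as manner assimilation.
Place and voice are unchanged, so the assimilation is partial, not total.
Checking the remaining alternations: /ʈ/ → [ʂ] after /x/ (stop → fricative, matching a fricative); /d/ → [z] after /ʐ/ (stop → fricative, matching a fricative) — only manner changes, and always toward the preceding segment.
The trigger is the preceding segment, so the direction is progressive (perseverative).

progressive manner assimilation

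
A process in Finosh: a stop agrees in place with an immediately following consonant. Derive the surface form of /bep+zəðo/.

/p/ is a voiceless bilabial stop. The following trigger /z/ is alveolar, so /p/ must become alveolar as well.
Changing only its place to alveolar gives [t] — the voiceless alveolar stop.

[betzəðo]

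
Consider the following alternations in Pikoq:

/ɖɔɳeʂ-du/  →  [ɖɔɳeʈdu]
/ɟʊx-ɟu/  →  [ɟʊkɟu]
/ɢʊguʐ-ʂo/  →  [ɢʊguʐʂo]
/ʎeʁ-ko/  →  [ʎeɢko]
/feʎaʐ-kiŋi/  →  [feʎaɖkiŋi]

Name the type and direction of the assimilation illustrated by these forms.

regressive manner assimilation

Underlying /ʂ/ is realised as [ʈ] next to /d/; /d/ itself does not change.
/ʂ/ is a fricative while /d/ is a stop; the output [ʈ] is a stop, matching the trigger — so the feature that spreads is manner.
Place and voice are unchanged, so the assimilation is partial, not total.
The other alternating forms pattern the same way: /x/ → [k] before /ɟ/ (fricative → stop, matching a stop); /ʁ/ → [ɢ] before /k/ (fricative → stop, matching a stop); /ʐ/ → [ɖ] before /k/ (fricative → stop, matching a stop) — only manner changes, and always toward the following segment.
Nothing changes in [ɢʊguʐʂo]: there the adjacent consonants already agree in manner (/ʐ/ and /ʂ/ are both fricatives), so this form is consistent with the same rule.
The trigger is the following segment, so the direction is regressive (anticipatory).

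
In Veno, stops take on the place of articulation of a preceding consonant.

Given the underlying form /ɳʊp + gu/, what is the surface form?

/g/ is a voiced velar stop. The preceding trigger /p/ is bilabial, so /g/ must become bilabial as well.
A voiced bilabial stop is [b], so the surface segment is [b].

[ɳʊpbu]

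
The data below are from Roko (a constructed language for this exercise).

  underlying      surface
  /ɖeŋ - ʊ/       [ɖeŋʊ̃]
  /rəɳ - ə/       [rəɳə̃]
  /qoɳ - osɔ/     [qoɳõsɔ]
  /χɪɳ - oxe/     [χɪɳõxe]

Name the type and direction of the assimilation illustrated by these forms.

progressive nasality assimilation (vowel nasalisation)

The vowel /ʊ/ surfaces as nasalised [ʊ̃] next to the preceding nasal /ŋ/ — it has acquired the [+nasal] feature of its neighbour.
Likewise in the remaining data: /ə/ → [ə̃] after /ɳ/; /o/ → [õ] after /ɳ/ — each time a vowel is nasalised next to a preceding nasal.
Because the conditioning nasal is to the left of the vowel that changes, the process is progressive (perseverative).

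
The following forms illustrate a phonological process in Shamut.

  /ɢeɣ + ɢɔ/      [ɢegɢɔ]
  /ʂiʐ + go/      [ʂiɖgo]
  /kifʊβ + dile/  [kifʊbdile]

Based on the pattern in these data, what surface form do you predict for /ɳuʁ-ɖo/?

[ɳuɢɖo]

The data show regressive manner assimilation: /ɣ/ → [g] before /ɢ/; /ʐ/ → [ɖ] before /g/; /β/ → [b] before /d/. In each pair only manner changes, matching the following consonant, while place and voice stay constant.
The rule targets /ʁ/ (voiced uvular fricative), which sits before the trigger /ɖ/ (stop).
A voiced uvular stop is [ɢ], so the surface segment is [ɢ].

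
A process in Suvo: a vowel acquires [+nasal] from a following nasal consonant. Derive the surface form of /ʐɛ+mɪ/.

[ʐɛ̃mɪ]

The vowel /ɛ/ is adjacent to the following nasal /m/, so it acquires [+nasal] and surfaces as [ɛ̃].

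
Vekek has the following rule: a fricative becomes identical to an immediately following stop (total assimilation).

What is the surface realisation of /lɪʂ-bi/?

[lɪbbi]

/ʂ/ is the segment targeted by the rule; it sits immediately before /b/, so it assimilates completely and surfaces as [b].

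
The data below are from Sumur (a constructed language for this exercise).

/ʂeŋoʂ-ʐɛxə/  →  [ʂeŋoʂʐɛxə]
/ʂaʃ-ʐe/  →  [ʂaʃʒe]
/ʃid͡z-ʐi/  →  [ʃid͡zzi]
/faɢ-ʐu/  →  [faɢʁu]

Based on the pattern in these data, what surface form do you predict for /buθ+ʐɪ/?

The data show progressive place assimilation: /ʐ/ → [ʒ] after /ʃ/; /ʐ/ → [z] after /d͡z/; /ʐ/ → [ʁ] after /ɢ/. In each pair only place changes, matching the preceding consonant, while manner and voice stay constant.
Nothing changes in [ʂeŋoʂʐɛxə]: there the adjacent consonants already agree in place (/ʐ/ and /ʂ/ are both retroflex), so this form is consistent with the same rule.
The rule targets /ʐ/ (voiced retroflex fricative), which sits after the trigger /θ/ (dental).
Changing only its place to dental gives [ð] — the voiced dental fricative.

[buθðɪ]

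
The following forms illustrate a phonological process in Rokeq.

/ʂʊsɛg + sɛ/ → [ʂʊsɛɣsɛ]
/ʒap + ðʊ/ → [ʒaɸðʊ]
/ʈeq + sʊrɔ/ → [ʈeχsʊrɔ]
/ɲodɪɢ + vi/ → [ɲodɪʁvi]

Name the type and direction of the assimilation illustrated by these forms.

regressive manner assimilation

Comparing underlying and surface forms, /g/ → [ɣ] is the alternation; the neighbouring /s/ is constant.
The change stop → fricative matches the manner of the following /s/, identifying this as manner assimilation.
Place and voice are unchanged, so the assimilation is partial, not total.
The other alternating forms pattern the same way: /p/ → [ɸ] before /ð/ (stop → fricative, matching a fricative); /q/ → [χ] before /s/ (stop → fricative, matching a fricative); /ɢ/ → [ʁ] before /v/ (stop → fricative, matching a fricative) — only manner changes, and always toward the following segment.
The trigger is the following segment, so the direction is regressive (anticipatory).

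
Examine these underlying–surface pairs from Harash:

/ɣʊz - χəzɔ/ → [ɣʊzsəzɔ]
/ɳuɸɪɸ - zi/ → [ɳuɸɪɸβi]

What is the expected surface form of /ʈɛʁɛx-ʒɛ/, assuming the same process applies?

[ʈɛʁɛxɣɛ]

The data show progressive place assimilation: /χ/ → [s] after /z/; /z/ → [β] after /ɸ/. In each pair only place changes, matching the preceding consonant, while manner and voice stay constant.
The rule targets /ʒ/ (voiced postalveolar fricative), which sits after the trigger /x/ (velar).
The voiced velar fricative is [ɣ], so /ʒ/ → [ɣ].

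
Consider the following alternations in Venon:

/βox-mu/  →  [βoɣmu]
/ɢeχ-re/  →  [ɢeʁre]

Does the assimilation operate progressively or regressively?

The segment that alternates is /x/, which surfaces as [ɣ] when adjacent to /m/.
/x/ is voiceless while /m/ is voiced; the output [ɣ] is voiced, matching the trigger — so the feature that spreads is voicing.
Checking the remaining alternation: /χ/ → [ʁ] before /r/ (voiceless → voiced, matching voiced) — only voicing changes, and always toward the following segment.
Since the segment that changes precedes the conditioning segment, the assimilation is regressive.

regressive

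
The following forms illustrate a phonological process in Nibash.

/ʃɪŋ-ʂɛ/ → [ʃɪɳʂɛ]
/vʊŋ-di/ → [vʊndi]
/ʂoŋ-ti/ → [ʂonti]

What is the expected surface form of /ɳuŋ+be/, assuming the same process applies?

[ɳumbe]

The data show regressive place assimilation: /ŋ/ → [ɳ] before /ʂ/; /ŋ/ → [n] before /d/; /ŋ/ → [n] before /t/. In each pair only place changes, matching the following consonant, while manner and voice stay constant.
The rule targets /ŋ/ (voiced velar nasal), which sits before the trigger /b/ (bilabial).
Changing only its place to bilabial gives [m] — the voiced bilabial nasal.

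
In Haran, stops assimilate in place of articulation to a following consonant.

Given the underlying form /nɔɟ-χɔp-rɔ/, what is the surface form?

The rule targets /ɟ/ (voiced palatal stop), which sits before the trigger /χ/ (uvular).
A voiced uvular stop is [ɢ], so the surface segment is [ɢ].
The same rule applies at the second boundary: /p/ → [t] next to /r/.

[nɔɢχɔtrɔ]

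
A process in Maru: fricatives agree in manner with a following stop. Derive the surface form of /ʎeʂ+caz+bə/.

[ʎeʈcadbə]

/ʂ/ is a voiceless retroflex fricative. The following trigger /c/ is a stop, so /ʂ/ must become a stop as well.
Changing only its manner to stop gives [ʈ] — the voiceless retroflex stop.
The same rule applies at the second boundary: /z/ → [d] next to /b/.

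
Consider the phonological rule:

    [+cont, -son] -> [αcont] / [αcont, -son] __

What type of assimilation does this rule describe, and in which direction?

The shared variable α links the value of [cont] on the target to that of the neighbouring obstruent. [cont] distinguishes stops from fricatives — a manner-of-articulation feature — so this is manner assimilation.
The conditioning segment sits to the left of the focus bar, meaning the trigger precedes the segment that changes — progressive assimilation.

progressive manner assimilation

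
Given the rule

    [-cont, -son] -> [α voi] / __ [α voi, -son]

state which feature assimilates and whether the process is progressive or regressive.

regressive voicing assimilation

The rule copies [voi] from the environment onto the target, so the assimilating feature is voicing.
Since the environment is written after the underscore, the trigger follows the target; the direction is regressive.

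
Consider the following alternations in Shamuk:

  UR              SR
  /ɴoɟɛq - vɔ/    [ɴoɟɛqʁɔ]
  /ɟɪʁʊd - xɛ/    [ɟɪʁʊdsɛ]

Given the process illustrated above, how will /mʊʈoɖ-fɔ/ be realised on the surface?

[mʊʈoɖʂɔ]

The data show progressive place assimilation: /v/ → [ʁ] after /q/; /x/ → [s] after /d/. In each pair only place changes, matching the preceding consonant, while manner and voice stay constant.
/f/ is a voiceless labiodental fricative. The preceding trigger /ɖ/ is retroflex, so /f/ must become retroflex as well.
The voiceless retroflex fricative is [ʂ], so /f/ → [ʂ].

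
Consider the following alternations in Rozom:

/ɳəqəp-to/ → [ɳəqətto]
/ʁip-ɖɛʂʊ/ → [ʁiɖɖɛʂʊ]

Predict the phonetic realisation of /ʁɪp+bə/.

The data show regressive total assimilation (/p/ → [t] before /t/; /p/ → [ɖ] before /ɖ/): in every case the target segment becomes identical to its following neighbour, copying more than a single feature.
/p/ is the segment targeted by the rule; it sits immediately before /b/, so it assimilates completely and surfaces as [b].

[ʁɪbbə]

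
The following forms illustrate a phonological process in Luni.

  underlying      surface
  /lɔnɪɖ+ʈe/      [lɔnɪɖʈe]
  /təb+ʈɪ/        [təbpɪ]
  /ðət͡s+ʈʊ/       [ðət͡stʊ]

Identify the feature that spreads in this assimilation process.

place

The segment that alternates is /ʈ/, which surfaces as [p] when adjacent to /b/.
/ʈ/ is retroflex while /b/ is bilabial; the output [p] is bilabial, matching the trigger — so the feature that spreads is place.
The same holds elsewhere in the data: /ʈ/ → [t] after /t͡s/ (retroflex → alveolar, matching alveolar) — only place changes, and always toward the preceding segment.
No alternation appears in [lɔnɪɖʈe]: there the adjacent consonants already agree in place (/ʈ/ and /ɖ/ are both retroflex), so this form is consistent with the same rule.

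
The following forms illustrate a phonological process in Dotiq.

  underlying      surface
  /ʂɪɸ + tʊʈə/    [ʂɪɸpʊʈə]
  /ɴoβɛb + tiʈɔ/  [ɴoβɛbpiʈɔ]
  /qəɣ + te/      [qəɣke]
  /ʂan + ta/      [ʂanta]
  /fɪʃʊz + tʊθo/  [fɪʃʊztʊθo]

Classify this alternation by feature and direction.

Underlying /t/ is realised as [p] next to /ɸ/; /ɸ/ itself does not change.
/t/ is alveolar while /ɸ/ is bilabial; the output [p] is bilabial, matching the trigger — so the feature that spreads is place.
Manner and voice are unchanged, so the assimilation is partial, not total.
Checking the remaining alternations: /t/ → [p] after /b/ (alveolar → bilabial, matching bilabial); /t/ → [k] after /ɣ/ (alveolar → velar, matching velar) — only place changes, and always toward the preceding segment.
Nothing changes in [ʂanta], [fɪʃʊztʊθo]: there the adjacent consonants already agree in place (/t/ and /n/ are both alveolar; /t/ and /z/ are both alveolar), so these forms are consistent with the same rule.
Since the segment that changes follows the conditioning segment, the assimilation is progressive.

progressive place assimilation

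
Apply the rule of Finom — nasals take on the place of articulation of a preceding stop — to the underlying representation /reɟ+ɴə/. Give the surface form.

The rule targets /ɴ/ (voiced uvular nasal), which sits after the trigger /ɟ/ (palatal).
Changing only its place to palatal gives [ɲ] — the voiced palatal nasal.

[reɟɲə]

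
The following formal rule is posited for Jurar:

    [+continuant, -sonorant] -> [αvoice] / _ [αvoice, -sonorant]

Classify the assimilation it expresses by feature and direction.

regressive voicing assimilation

The shared variable α links the value of [voice] on the target to the same value on the neighbouring segment, so voicing is the feature that assimilates.
The conditioning segment sits to the right of the focus bar, meaning the trigger follows the segment that changes — regressive assimilation.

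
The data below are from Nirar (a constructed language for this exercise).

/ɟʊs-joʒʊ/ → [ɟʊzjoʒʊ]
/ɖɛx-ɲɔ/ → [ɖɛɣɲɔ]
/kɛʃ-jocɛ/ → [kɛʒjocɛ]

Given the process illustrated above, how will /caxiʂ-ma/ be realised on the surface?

[caxiʐma]

The data show regressive voicing assimilation: /s/ → [z] before /j/; /x/ → [ɣ] before /ɲ/; /ʃ/ → [ʒ] before /j/. In each pair only voicing changes, matching the following consonant, while place and manner stay constant.
/ʂ/ is a voiceless retroflex fricative. The following trigger /m/ is voiced, so /ʂ/ must become voiced as well.
A voiced retroflex fricative is [ʐ], so the surface segment is [ʐ].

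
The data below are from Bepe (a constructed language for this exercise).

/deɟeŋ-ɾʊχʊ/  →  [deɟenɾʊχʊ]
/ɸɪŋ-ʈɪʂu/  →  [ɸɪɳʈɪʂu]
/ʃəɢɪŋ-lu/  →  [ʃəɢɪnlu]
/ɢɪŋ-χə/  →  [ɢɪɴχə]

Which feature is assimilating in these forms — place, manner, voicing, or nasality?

Comparing underlying and surface forms, /ŋ/ → [n] is the alternation; the neighbouring /ɾ/ is constant.
/ŋ/ is velar while /ɾ/ is alveolar; the output [n] is alveolar, matching the trigger — so the feature that spreads is place.
The other alternating forms pattern the same way: /ŋ/ → [ɳ] before /ʈ/ (velar → retroflex, matching retroflex); /ŋ/ → [n] before /l/ (velar → alveolar, matching alveolar); /ŋ/ → [ɴ] before /χ/ (velar → uvular, matching uvular) — only place changes, and always toward the following segment.

place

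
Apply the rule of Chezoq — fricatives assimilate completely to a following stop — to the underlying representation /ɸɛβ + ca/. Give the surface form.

[ɸɛcca]

/β/ is the segment targeted by the rule; it sits immediately before /c/, so it assimilates completely and surfaces as [c].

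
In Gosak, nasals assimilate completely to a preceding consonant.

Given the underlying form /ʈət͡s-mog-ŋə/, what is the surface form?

[ʈət͡st͡soggə]

/m/ is the segment targeted by the rule; it sits immediately after /t͡s/, so it assimilates completely and surfaces as [t͡s].
The same rule applies at the second boundary: /ŋ/ → [g] next to /g/.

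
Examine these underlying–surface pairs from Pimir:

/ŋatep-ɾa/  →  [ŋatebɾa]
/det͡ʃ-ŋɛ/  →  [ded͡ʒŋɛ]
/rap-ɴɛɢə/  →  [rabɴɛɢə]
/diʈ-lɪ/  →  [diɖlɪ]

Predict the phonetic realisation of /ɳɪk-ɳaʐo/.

The data show regressive voicing assimilation: /p/ → [b] before /ɾ/; /t͡ʃ/ → [d͡ʒ] before /ŋ/; /p/ → [b] before /ɴ/; /ʈ/ → [ɖ] before /l/. In each pair only voicing changes, matching the following consonant, while place and manner stay constant.
/k/ is a voiceless velar stop. The following trigger /ɳ/ is voiced, so /k/ must become voiced as well.
Changing only its voicing to voiced gives [g] — the voiced velar stop.

[ɳɪgɳaʐo]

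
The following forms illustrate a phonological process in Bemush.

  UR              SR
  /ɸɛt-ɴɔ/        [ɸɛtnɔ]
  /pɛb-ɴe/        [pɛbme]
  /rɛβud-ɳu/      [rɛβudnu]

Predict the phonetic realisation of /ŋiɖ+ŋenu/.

[ŋiɖɳenu]

The data show progressive place assimilation: /ɴ/ → [n] after /t/; /ɴ/ → [m] after /b/; /ɳ/ → [n] after /d/. In each pair only place changes, matching the preceding consonant, while manner and voice stay constant.
/ŋ/ is a voiced velar nasal. The preceding trigger /ɖ/ is retroflex, so /ŋ/ must become retroflex as well.
The voiced retroflex nasal is [ɳ], so /ŋ/ → [ɳ].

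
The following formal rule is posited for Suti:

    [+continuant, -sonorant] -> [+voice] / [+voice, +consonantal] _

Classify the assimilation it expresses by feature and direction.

progressive voicing assimilation

The target ([+continuant, -sonorant], fricatives) acquires [+voice] next to a voiced consonant ([+voice, +consonantal]) — it takes on the voicing of its neighbour, so the feature that spreads is voicing.
The conditioning segment sits to the left of the focus bar, meaning the trigger precedes the segment that changes — progressive assimilation.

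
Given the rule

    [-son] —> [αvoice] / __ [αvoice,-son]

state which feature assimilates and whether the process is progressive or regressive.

The shared variable α links the value of [voice] on the target to the same value on the neighbouring segment, so voicing is the feature that assimilates.
The conditioning segment sits to the right of the focus bar, meaning the trigger follows the segment that changes — regressive assimilation.

regressive voicing assimilation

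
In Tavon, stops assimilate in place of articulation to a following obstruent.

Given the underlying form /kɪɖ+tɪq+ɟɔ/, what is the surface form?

[kɪdtɪcɟɔ]

The rule targets /ɖ/ (voiced retroflex stop), which sits before the trigger /t/ (alveolar).
A voiced alveolar stop is [d], so the surface segment is [d].
The same rule applies at the second boundary: /q/ → [c] next to /ɟ/.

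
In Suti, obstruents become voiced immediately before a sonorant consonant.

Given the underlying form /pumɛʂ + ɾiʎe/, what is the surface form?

The rule targets /ʂ/ (voiceless retroflex fricative), which sits before the trigger /ɾ/ (voiced).
Changing only its voicing to voiced gives [ʐ] — the voiced retroflex fricative.

[pumɛʐɾiʎe]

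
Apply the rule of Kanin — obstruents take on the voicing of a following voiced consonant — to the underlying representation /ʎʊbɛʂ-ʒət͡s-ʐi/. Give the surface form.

[ʎʊbɛʐʒəd͡zʐi]

The rule targets /ʂ/ (voiceless retroflex fricative), which sits before the trigger /ʒ/ (voiced).
Changing only its voicing to voiced gives [ʐ] — the voiced retroflex fricative.
The same rule applies at the second boundary: /t͡s/ → [d͡z] next to /ʐ/.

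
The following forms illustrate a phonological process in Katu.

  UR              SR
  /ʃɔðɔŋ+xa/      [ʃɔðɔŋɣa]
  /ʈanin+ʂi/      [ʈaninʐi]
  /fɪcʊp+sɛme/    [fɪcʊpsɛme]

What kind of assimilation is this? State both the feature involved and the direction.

progressive voicing assimilation

Underlying /x/ is realised as [ɣ] next to /ŋ/; /ŋ/ itself does not change.
/x/ is voiceless while /ŋ/ is voiced; the output [ɣ] is voiced, matching the trigger — so the feature that spreads is voicing.
Place and manner are unchanged, so the assimilation is partial, not total.
The other alternating form patterns the same way: /ʂ/ → [ʐ] after /n/ (voiceless → voiced, matching voiced) — only voicing changes, and always toward the preceding segment.
Nothing changes in [fɪcʊpsɛme]: there the adjacent consonants already agree in voicing (/s/ and /p/ are both voiceless), so this form is consistent with the same rule.
The trigger is the preceding segment, so the direction is progressive (perseverative).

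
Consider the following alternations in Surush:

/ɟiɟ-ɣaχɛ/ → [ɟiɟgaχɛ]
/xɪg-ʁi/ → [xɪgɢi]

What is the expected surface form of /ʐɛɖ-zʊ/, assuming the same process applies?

[ʐɛɖdʊ]

The data show progressive manner assimilation: /ɣ/ → [g] after /ɟ/; /ʁ/ → [ɢ] after /g/. In each pair only manner changes, matching the preceding consonant, while place and voice stay constant.
The rule targets /z/ (voiced alveolar fricative), which sits after the trigger /ɖ/ (stop).
The voiced alveolar stop is [d], so /z/ → [d].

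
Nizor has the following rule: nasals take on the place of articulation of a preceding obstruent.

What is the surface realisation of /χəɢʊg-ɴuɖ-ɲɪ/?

[χəɢʊgŋuɖɳɪ]

/ɴ/ is a voiced uvular nasal. The preceding trigger /g/ is velar, so /ɴ/ must become velar as well.
A voiced velar nasal is [ŋ], so the surface segment is [ŋ].
At the second juncture, /ɲ/ likewise becomes [ɳ] adjacent to /ɖ/.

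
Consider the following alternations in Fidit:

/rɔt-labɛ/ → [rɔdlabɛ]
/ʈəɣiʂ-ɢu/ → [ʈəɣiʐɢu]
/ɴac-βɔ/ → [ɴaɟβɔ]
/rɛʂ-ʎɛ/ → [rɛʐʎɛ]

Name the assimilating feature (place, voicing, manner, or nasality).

The segment that alternates is /t/, which surfaces as [d] when adjacent to /l/.
/t/ is voiceless while /l/ is voiced; the output [d] is voiced, matching the trigger — so the feature that spreads is voicing.
The same holds elsewhere in the data: /ʂ/ → [ʐ] before /ɢ/ (voiceless → voiced, matching voiced); /c/ → [ɟ] before /β/ (voiceless → voiced, matching voiced); /ʂ/ → [ʐ] before /ʎ/ (voiceless → voiced, matching voiced) — only voicing changes, and always toward the following segment.

voicing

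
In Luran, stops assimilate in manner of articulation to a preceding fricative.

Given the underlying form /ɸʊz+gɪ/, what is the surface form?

[ɸʊzɣɪ]

The rule targets /g/ (voiced velar stop), which sits after the trigger /z/ (fricative).
The voiced velar fricative is [ɣ], so /g/ → [ɣ].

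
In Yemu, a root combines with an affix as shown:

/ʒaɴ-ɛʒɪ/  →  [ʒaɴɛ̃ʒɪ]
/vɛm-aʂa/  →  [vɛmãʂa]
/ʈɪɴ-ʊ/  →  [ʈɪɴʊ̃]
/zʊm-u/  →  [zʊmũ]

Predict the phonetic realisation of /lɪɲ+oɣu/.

The data show progressive nasality assimilation (vowel nasalisation): /ɛ/ → [ɛ̃] after /ɴ/; /a/ → [ã] after /m/; /ʊ/ → [ʊ̃] after /ɴ/; /u/ → [ũ] after /m/ — a vowel is nasalised by an immediately preceding nasal consonant.
/o/ sits next to the nasal /ɲ/ and is therefore nasalised to [õ].

[lɪɲõɣu]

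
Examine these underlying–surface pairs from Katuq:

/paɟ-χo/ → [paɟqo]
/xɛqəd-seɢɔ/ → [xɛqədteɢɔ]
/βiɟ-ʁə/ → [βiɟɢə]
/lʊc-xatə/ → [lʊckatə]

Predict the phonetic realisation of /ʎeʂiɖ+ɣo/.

[ʎeʂiɖgo]

The data show progressive manner assimilation: /χ/ → [q] after /ɟ/; /s/ → [t] after /d/; /ʁ/ → [ɢ] after /ɟ/; /x/ → [k] after /c/. In each pair only manner changes, matching the preceding consonant, while place and voice stay constant.
/ɣ/ is a voiced velar fricative. The preceding trigger /ɖ/ is a stop, so /ɣ/ must become a stop as well.
The voiced velar stop is [g], so /ɣ/ → [g].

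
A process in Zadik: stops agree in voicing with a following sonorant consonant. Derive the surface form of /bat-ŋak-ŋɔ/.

/t/ is a voiceless alveolar stop. The following trigger /ŋ/ is voiced, so /t/ must become voiced as well.
Changing only its voicing to voiced gives [d] — the voiced alveolar stop.
At the second juncture, /k/ likewise becomes [g] adjacent to /ŋ/.

[badŋagŋɔ]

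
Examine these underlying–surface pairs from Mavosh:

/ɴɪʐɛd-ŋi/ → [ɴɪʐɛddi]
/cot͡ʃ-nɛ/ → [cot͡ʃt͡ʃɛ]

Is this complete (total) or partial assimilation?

Comparing underlying and surface forms, /ŋ/ → [d] is the alternation; the neighbouring /d/ is constant.
The output [d] is identical to the trigger /d/ — every feature (place, manner, voicing) has been copied — so this is total assimilation.
The other form behaves the same way: /n/ → [t͡ʃ] after /t͡ʃ/ — in each case the output is a copy of the preceding consonant.

total assimilation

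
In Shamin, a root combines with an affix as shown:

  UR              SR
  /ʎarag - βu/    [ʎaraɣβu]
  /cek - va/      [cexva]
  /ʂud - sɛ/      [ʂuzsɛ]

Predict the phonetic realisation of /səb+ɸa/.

[səβɸa]

The data show regressive manner assimilation: /g/ → [ɣ] before /β/; /k/ → [x] before /v/; /d/ → [z] before /s/. In each pair only manner changes, matching the following consonant, while place and voice stay constant.
/b/ is a voiced bilabial stop. The following trigger /ɸ/ is a fricative, so /b/ must become a fricative as well.
The voiced bilabial fricative is [β], so /b/ → [β].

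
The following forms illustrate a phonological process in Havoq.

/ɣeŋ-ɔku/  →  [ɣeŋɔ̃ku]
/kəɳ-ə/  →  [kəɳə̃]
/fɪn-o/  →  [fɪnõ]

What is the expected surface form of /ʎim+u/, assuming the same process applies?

[ʎimũ]

The data show progressive nasality assimilation (vowel nasalisation): /ɔ/ → [ɔ̃] after /ŋ/; /ə/ → [ə̃] after /ɳ/; /o/ → [õ] after /n/ — a vowel is nasalised by an immediately preceding nasal consonant.
The vowel /u/ is adjacent to the preceding nasal /m/, so it acquires [+nasal] and surfaces as [ũ].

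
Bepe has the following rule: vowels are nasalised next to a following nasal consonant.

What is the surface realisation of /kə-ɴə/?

The vowel /ə/ is adjacent to the following nasal /ɴ/, so it acquires [+nasal] and surfaces as [ə̃].

[kə̃ɴə]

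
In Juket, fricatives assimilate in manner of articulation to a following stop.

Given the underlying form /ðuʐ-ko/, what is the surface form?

[ðuɖko]

/ʐ/ is a voiced retroflex fricative. The following trigger /k/ is a stop, so /ʐ/ must become a stop as well.
A voiced retroflex stop is [ɖ], so the surface segment is [ɖ].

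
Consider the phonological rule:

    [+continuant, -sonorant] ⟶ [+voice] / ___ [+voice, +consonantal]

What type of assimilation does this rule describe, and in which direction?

The target ([+continuant, -sonorant], fricatives) acquires [+voice] next to a voiced consonant ([+voice, +consonantal]) — it takes on the voicing of its neighbour, so the feature that spreads is voicing.
Since the environment is written after the underscore, the trigger follows the target; the direction is regressive.

regressive voicing assimilation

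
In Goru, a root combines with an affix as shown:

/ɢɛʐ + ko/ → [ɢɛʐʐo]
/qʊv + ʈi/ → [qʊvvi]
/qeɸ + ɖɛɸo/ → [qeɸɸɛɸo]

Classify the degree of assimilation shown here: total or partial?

Underlying /k/ is realised as [ʐ] next to /ʐ/; /ʐ/ itself does not change.
The output [ʐ] is identical to the trigger /ʐ/ — every feature (place, manner, voicing) has been copied — so this is total assimilation.
The other forms behave the same way: /ʈ/ → [v] after /v/; /ɖ/ → [ɸ] after /ɸ/ — in each case the output is a copy of the preceding consonant.

total assimilation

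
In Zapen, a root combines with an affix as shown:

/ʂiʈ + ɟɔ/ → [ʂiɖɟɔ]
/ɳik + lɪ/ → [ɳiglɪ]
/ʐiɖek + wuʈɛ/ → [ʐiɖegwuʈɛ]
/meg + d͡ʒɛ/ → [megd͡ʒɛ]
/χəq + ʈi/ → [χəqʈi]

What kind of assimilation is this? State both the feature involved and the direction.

The segment that alternates is /ʈ/, which surfaces as [ɖ] when adjacent to /ɟ/.
/ʈ/ is voiceless while /ɟ/ is voiced; the output [ɖ] is voiced, matching the trigger — so the feature that spreads is voicing.
Place and manner are unchanged, so the assimilation is partial, not total.
The same holds elsewhere in the data: /k/ → [g] before /l/ (voiceless → voiced, matching voiced); /k/ → [g] before /w/ (voiceless → voiced, matching voiced) — only voicing changes, and always toward the following segment.
No alternation appears in [megd͡ʒɛ], [χəqʈi]: there the adjacent consonants already agree in voicing (/g/ and /d͡ʒ/ are both voiced; /q/ and /ʈ/ are both voiceless), so these forms are consistent with the same rule.
Since the segment that changes precedes the conditioning segment, the assimilation is regressive.

regressive voicing assimilation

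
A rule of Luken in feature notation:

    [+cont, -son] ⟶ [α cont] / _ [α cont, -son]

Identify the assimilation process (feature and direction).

regressive manner assimilation

The rule copies [cont] (continuancy) from the environment onto the target fricatives; since [±cont] encodes the stop/fricative manner contrast, the assimilating dimension is manner.
Since the environment is written after the underscore, the trigger follows the target; the direction is regressive.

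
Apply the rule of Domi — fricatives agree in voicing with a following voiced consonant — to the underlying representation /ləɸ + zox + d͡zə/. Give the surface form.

[ləβzoɣd͡zə]

The rule targets /ɸ/ (voiceless bilabial fricative), which sits before the trigger /z/ (voiced).
The voiced bilabial fricative is [β], so /ɸ/ → [β].
At the second juncture, /x/ likewise becomes [ɣ] adjacent to /d͡z/.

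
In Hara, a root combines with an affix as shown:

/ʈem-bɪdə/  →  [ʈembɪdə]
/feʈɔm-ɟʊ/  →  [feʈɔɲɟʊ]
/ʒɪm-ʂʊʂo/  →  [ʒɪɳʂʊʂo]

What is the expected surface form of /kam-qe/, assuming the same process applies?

[kaɴqe]

The data show regressive place assimilation: /m/ → [ɲ] before /ɟ/; /m/ → [ɳ] before /ʂ/. In each pair only place changes, matching the following consonant, while manner and voice stay constant.
No alternation appears in [ʈembɪdə]: there the adjacent consonants already agree in place (/m/ and /b/ are both bilabial), so this form is consistent with the same rule.
/m/ is a voiced bilabial nasal. The following trigger /q/ is uvular, so /m/ must become uvular as well.
The voiced uvular nasal is [ɴ], so /m/ → [ɴ].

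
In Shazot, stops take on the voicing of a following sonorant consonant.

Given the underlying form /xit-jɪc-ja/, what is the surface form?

[xidjɪɟja]

The rule targets /t/ (voiceless alveolar stop), which sits before the trigger /j/ (voiced).
The voiced alveolar stop is [d], so /t/ → [d].
The same rule applies at the second boundary: /c/ → [ɟ] next to /j/.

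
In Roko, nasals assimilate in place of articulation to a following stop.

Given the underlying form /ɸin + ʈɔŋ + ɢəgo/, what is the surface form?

[ɸiɳʈɔɴɢəgo]

The rule targets /n/ (voiced alveolar nasal), which sits before the trigger /ʈ/ (retroflex).
A voiced retroflex nasal is [ɳ], so the surface segment is [ɳ].
The same rule applies at the second boundary: /ŋ/ → [ɴ] next to /ɢ/.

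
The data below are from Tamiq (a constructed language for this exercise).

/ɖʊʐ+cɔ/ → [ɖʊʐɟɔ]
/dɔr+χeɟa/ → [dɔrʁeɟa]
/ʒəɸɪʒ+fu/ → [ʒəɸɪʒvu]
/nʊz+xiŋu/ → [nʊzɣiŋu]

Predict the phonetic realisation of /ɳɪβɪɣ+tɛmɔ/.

The data show progressive voicing assimilation: /c/ → [ɟ] after /ʐ/; /χ/ → [ʁ] after /r/; /f/ → [v] after /ʒ/; /x/ → [ɣ] after /z/. In each pair only voicing changes, matching the preceding consonant, while place and manner stay constant.
The rule targets /t/ (voiceless alveolar stop), which sits after the trigger /ɣ/ (voiced).
A voiced alveolar stop is [d], so the surface segment is [d].

[ɳɪβɪɣdɛmɔ]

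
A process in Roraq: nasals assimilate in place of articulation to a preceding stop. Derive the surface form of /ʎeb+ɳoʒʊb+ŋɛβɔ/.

[ʎebmoʒʊbmɛβɔ]

The rule targets /ɳ/ (voiced retroflex nasal), which sits after the trigger /b/ (bilabial).
Changing only its place to bilabial gives [m] — the voiced bilabial nasal.
At the second juncture, /ŋ/ likewise becomes [m] adjacent to /b/.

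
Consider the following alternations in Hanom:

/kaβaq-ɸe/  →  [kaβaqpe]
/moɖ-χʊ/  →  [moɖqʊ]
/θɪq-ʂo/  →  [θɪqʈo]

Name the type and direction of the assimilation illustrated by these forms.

Underlying /ɸ/ is realised as [p] next to /q/; /q/ itself does not change.
/ɸ/ is a fricative while /q/ is a stop; the output [p] is a stop, matching the trigger — so the feature that spreads is manner.
Place and voice are unchanged, so the assimilation is partial, not total.
The same holds elsewhere in the data: /χ/ → [q] after /ɖ/ (fricative → stop, matching a stop); /ʂ/ → [ʈ] after /q/ (fricative → stop, matching a stop) — only manner changes, and always toward the preceding segment.
The trigger is the preceding segment, so the direction is progressive (perseverative).

progressive manner assimilation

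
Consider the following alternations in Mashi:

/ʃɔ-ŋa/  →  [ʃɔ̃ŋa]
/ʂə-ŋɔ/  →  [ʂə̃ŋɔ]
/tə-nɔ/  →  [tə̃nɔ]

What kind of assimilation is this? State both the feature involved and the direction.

regressive nasality assimilation (vowel nasalisation)

The vowel /ɔ/ surfaces as nasalised [ɔ̃] next to the following nasal /ŋ/ — it has acquired the [+nasal] feature of its neighbour.
The other forms show the same pattern: /ə/ → [ə̃] before /ŋ/; /ə/ → [ə̃] before /n/ — each time a vowel is nasalised next to a following nasal.
Because the conditioning nasal is to the right of the vowel that changes, the process is regressive (anticipatory).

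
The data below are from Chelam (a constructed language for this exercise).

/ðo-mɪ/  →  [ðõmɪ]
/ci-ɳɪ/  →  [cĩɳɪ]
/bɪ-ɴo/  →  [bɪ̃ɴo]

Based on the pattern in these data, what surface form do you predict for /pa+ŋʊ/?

[pãŋʊ]

The data show regressive nasality assimilation (vowel nasalisation): /o/ → [õ] before /m/; /i/ → [ĩ] before /ɳ/; /ɪ/ → [ɪ̃] before /ɴ/ — a vowel is nasalised by an immediately following nasal consonant.
/a/ sits next to the nasal /ŋ/ and is therefore nasalised to [ã].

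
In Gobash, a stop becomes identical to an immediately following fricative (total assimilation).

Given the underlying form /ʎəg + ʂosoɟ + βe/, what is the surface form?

[ʎəʂʂosoββe]

/g/ is the segment targeted by the rule; it sits immediately before /ʂ/, so it assimilates completely and surfaces as [ʂ].
At the second juncture, /ɟ/ likewise becomes [β] adjacent to /β/.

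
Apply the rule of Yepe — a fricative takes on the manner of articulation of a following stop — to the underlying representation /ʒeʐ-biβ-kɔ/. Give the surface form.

[ʒeɖbibkɔ]

/ʐ/ is a voiced retroflex fricative. The following trigger /b/ is a stop, so /ʐ/ must become a stop as well.
Changing only its manner to stop gives [ɖ] — the voiced retroflex stop.
The same rule applies at the second boundary: /β/ → [b] next to /k/.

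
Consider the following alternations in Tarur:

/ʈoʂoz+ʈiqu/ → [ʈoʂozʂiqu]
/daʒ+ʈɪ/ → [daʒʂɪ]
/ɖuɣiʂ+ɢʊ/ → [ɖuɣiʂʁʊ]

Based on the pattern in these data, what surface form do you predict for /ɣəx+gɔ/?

[ɣəxɣɔ]

The data show progressive manner assimilation: /ʈ/ → [ʂ] after /z/; /ʈ/ → [ʂ] after /ʒ/; /ɢ/ → [ʁ] after /ʂ/. In each pair only manner changes, matching the preceding consonant, while place and voice stay constant.
The rule targets /g/ (voiced velar stop), which sits after the trigger /x/ (fricative).
A voiced velar fricative is [ɣ], so the surface segment is [ɣ].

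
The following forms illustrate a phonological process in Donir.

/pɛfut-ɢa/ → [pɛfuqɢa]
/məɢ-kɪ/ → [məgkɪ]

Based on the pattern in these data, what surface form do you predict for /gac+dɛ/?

[gatdɛ]

The data show regressive place assimilation: /t/ → [q] before /ɢ/; /ɢ/ → [g] before /k/. In each pair only place changes, matching the following consonant, while manner and voice stay constant.
The rule targets /c/ (voiceless palatal stop), which sits before the trigger /d/ (alveolar).
Changing only its place to alveolar gives [t] — the voiceless alveolar stop.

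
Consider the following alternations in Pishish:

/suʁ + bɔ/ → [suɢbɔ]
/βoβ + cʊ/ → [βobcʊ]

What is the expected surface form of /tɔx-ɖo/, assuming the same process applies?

The data show regressive manner assimilation: /ʁ/ → [ɢ] before /b/; /β/ → [b] before /c/. In each pair only manner changes, matching the following consonant, while place and voice stay constant.
/x/ is a voiceless velar fricative. The following trigger /ɖ/ is a stop, so /x/ must become a stop as well.
The voiceless velar stop is [k], so /x/ → [k].

[tɔkɖo]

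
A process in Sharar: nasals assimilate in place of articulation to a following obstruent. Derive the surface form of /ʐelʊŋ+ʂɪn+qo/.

/ŋ/ is a voiced velar nasal. The following trigger /ʂ/ is retroflex, so /ŋ/ must become retroflex as well.
Changing only its place to retroflex gives [ɳ] — the voiced retroflex nasal.
At the second juncture, /n/ likewise becomes [ɴ] adjacent to /q/.

[ʐelʊɳʂɪɴqo]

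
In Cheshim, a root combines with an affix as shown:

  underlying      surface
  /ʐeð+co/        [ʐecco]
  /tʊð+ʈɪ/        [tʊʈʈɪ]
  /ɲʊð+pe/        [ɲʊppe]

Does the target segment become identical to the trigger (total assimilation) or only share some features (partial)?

Underlying /ð/ is realised as [c] next to /c/; /c/ itself does not change.
The output [c] is identical to the trigger /c/ — every feature (place, manner, voicing) has been copied — so this is total assimilation.
The remaining alternations confirm this: /ð/ → [ʈ] before /ʈ/; /ð/ → [p] before /p/ — in each case the output is a copy of the following consonant.

total assimilation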